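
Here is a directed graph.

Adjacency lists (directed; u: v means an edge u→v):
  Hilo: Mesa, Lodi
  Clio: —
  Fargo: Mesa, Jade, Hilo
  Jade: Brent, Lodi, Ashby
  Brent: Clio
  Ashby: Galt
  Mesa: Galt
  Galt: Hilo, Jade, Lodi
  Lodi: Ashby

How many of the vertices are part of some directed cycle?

A vertex is on a directed cycle iff it belongs to a strongly connected component of size ≥ 2 (or has a self-loop).
The vertices on cycles are {Galt, Hilo, Jade, Lodi, Mesa, Ashby} — 6 in total.

6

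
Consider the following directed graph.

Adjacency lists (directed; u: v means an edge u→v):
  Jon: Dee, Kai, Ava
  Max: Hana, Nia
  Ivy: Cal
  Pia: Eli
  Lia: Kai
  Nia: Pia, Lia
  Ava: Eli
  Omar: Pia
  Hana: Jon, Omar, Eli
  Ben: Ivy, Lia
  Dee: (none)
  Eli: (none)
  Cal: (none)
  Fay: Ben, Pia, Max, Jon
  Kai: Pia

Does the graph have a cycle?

No

DFS with white/gray/black marking, starting from Omar:
Omar gray
  Pia gray
    Eli gray
    Eli black
  Pia black
Omar black
Jon gray
  Dee gray
  Dee black
  Kai gray
    Kai→Pia: Pia black — skip
  Kai black
  Ava gray
    Ava→Eli: Eli black — skip
  Ava black
Jon black
Max gray
  Hana gray
    Hana→Jon: Jon black — skip
    Hana→Omar: Omar black — skip
    Hana→Eli: Eli black — skip
  Hana black
  Nia gray
    Nia→Pia: Pia black — skip
    Lia gray
      Lia→Kai: Kai black — skip
    Lia black
  Nia black
Max black
Ivy gray
  Cal gray
  Cal black
Ivy black
Ben gray
  Ben→Ivy: Ivy black — skip
  Ben→Lia: Lia black — skip
Ben black
Fay gray
  Fay→Ben: Ben black — skip
  Fay→Pia: Pia black — skip
  Fay→Max: Max black — skip
  Fay→Jon: Jon black — skip
Fay black
Every edge goes to a white or black vertex — no back edge, so the graph is acyclic.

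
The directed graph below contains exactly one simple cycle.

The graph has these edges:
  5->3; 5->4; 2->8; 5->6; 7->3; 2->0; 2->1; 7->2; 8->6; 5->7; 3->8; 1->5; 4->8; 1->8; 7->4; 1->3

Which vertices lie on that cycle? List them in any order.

1, 2, 5, 7

DFS with gray/black marking from 7:
7 gray
  2 gray
    1 gray
      8 gray
        6 gray
        6 black
      8 black
      3 gray
        3→8: 8 black — skip
      3 black
      5 gray
        5→6: 6 black — skip
        4 gray
          4→8: 8 black — skip
        4 black
        5→7: 7 is gray → back edge
Back edge closes the cycle 7 → 2 → 1 → 5 → 7; its vertices are {1, 2, 5, 7}.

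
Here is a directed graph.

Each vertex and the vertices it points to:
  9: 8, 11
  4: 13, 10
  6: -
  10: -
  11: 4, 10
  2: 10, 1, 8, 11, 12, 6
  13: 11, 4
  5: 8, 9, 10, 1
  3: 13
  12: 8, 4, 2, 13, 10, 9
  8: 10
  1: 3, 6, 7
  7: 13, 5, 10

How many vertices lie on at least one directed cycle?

8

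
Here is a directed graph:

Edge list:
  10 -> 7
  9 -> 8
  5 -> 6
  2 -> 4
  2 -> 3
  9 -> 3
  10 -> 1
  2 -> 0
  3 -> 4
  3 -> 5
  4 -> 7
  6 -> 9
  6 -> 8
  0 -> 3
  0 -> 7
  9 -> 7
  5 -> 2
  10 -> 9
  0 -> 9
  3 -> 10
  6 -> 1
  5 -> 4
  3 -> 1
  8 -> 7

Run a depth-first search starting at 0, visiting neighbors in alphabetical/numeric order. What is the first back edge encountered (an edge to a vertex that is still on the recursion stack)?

2→0

DFS from 0 (visiting neighbors in alphabetical/numeric order); mark gray on enter, black on exit:
0 gray
  3 gray
    1 gray
    1 black
    4 gray
      7 gray
      7 black
    4 black
    5 gray
      2 gray
        2→0: 0 is gray → back edge
First back edge: 2 → 0.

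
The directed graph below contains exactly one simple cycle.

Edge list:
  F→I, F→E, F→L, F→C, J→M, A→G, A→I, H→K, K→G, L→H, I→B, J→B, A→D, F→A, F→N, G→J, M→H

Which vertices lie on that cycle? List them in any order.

DFS with gray/black marking from G:
G gray
  J gray
    M gray
      H gray
        K gray
          K→G: G is gray → back edge
Back edge closes the cycle G → J → M → H → K → G; its vertices are {G, H, J, K, M}.

G, H, J, K, M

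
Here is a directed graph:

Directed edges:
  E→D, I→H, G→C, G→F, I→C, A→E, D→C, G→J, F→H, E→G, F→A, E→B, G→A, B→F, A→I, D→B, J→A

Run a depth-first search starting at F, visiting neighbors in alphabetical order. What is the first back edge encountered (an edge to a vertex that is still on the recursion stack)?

B->F

DFS from F (visiting neighbors in alphabetical order); mark gray on enter, black on exit:
F gray
  A gray
    E gray
      B gray
        B→F: F is gray → back edge
First back edge: B → F.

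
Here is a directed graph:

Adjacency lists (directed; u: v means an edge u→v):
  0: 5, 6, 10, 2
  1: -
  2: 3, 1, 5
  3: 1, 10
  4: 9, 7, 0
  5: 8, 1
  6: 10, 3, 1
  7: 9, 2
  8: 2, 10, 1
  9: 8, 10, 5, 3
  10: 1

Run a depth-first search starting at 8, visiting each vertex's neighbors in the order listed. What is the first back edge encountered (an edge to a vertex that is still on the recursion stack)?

5->8

DFS from 8 (visiting each vertex's neighbors in the order listed); mark gray on enter, black on exit:
8 gray
  2 gray
    3 gray
      1 gray
      1 black
      10 gray
        10→1: 1 black — skip
      10 black
    3 black
    2→1: 1 black — skip
    5 gray
      5→8: 8 is gray → back edge
First back edge: 5 → 8.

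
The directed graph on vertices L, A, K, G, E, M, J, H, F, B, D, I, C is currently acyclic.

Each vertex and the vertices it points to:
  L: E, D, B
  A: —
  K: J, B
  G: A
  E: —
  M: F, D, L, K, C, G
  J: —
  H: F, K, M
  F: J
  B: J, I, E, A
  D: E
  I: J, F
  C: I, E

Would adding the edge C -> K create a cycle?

Adding C→K creates a cycle iff K can already reach C.
Explore from K: no path reaches C. The graph stays acyclic.

No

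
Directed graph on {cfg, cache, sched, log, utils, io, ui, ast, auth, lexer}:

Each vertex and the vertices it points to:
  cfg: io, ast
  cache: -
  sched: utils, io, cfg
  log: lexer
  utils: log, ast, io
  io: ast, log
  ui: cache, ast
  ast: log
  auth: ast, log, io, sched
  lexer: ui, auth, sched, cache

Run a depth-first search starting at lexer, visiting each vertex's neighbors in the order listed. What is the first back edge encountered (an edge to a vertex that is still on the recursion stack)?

log→lexer

DFS from lexer (visiting each vertex's neighbors in the order listed); mark gray on enter, black on exit:
lexer gray
  ui gray
    cache gray
    cache black
    ast gray
      log gray
        log→lexer: lexer is gray → back edge
First back edge: log → lexer.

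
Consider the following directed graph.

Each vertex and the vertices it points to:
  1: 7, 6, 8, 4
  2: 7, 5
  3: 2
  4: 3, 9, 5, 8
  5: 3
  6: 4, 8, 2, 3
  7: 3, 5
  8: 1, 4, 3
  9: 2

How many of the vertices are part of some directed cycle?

8

A vertex is on a directed cycle iff it belongs to a strongly connected component of size ≥ 2 (or has a self-loop).
The vertices on cycles are {1, 2, 3, 4, 5, 6, 7, 8} — 8 in total.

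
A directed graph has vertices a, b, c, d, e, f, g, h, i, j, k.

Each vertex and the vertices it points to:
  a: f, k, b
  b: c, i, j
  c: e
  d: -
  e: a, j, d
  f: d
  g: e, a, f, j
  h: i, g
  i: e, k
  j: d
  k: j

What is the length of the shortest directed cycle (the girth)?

4

For each vertex v, BFS finds the shortest path from v back to v.
The shortest such closed walk is a → b → c → e → a, length 4.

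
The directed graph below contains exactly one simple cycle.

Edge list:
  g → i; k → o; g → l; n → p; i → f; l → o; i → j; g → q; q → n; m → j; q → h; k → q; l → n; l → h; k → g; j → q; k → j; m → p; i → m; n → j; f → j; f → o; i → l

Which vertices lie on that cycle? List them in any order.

j, n, q

DFS with gray/black marking from q:
q gray
  n gray
    j gray
      j→q: q is gray → back edge
Back edge closes the cycle q → n → j → q; its vertices are {j, n, q}.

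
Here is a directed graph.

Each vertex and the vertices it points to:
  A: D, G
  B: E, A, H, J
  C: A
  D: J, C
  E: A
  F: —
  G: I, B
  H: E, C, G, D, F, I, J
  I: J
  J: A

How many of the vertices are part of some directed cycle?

9

A vertex is on a directed cycle iff it belongs to a strongly connected component of size ≥ 2 (or has a self-loop).
The vertices on cycles are {A, B, C, D, E, G, H, I, J} — 9 in total.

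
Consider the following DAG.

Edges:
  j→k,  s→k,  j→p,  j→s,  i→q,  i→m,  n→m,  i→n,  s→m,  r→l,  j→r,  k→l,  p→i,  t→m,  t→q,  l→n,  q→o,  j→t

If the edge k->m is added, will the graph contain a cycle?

Adding k→m creates a cycle iff m can already reach k.
Explore from m: no path reaches k. The graph stays acyclic.

No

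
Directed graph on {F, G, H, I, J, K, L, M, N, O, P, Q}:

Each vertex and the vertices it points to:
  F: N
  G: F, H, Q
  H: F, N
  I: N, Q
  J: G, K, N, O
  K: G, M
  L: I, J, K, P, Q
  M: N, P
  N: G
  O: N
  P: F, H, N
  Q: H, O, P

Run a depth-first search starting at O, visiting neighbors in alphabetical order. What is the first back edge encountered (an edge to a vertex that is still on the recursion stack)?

DFS from O (visiting neighbors in alphabetical order); mark gray on enter, black on exit:
O gray
  N gray
    G gray
      F gray
        F→N: N is gray → back edge
First back edge: F → N.

F→N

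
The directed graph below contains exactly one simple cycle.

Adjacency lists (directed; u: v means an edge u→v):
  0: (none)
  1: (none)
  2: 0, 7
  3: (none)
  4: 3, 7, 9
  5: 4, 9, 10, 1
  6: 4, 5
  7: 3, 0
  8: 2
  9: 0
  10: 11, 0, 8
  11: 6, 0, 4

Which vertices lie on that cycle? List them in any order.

DFS with gray/black marking from 5:
5 gray
  4 gray
    3 gray
    3 black
    7 gray
      7→3: 3 black — skip
      0 gray
      0 black
    7 black
    9 gray
      9→0: 0 black — skip
    9 black
  4 black
  5→9: 9 black — skip
  10 gray
    11 gray
      6 gray
        6→4: 4 black — skip
        6→5: 5 is gray → back edge
Back edge closes the cycle 5 → 10 → 11 → 6 → 5; its vertices are {5, 6, 10, 11}.

5, 6, 10, 11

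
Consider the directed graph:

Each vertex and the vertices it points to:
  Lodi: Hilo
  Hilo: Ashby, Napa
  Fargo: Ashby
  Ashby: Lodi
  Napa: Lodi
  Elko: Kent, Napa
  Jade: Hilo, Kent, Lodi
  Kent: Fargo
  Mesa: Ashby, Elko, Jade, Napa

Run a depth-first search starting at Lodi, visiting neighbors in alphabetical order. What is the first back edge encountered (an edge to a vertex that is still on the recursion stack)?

Ashby->Lodi

DFS from Lodi (visiting neighbors in alphabetical order); mark gray on enter, black on exit:
Lodi gray
  Hilo gray
    Ashby gray
      Ashby→Lodi: Lodi is gray → back edge
First back edge: Ashby → Lodi.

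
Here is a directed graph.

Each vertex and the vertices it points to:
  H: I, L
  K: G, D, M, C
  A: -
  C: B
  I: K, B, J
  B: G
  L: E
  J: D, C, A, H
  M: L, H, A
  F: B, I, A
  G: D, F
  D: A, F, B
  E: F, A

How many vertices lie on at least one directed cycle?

12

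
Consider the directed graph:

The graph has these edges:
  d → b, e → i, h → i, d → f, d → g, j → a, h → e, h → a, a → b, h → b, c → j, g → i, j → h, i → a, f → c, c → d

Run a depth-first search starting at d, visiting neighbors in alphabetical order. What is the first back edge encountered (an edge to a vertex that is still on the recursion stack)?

c→d

DFS from d (visiting neighbors in alphabetical order); mark gray on enter, black on exit:
d gray
  b gray
  b black
  f gray
    c gray
      c→d: d is gray → back edge
First back edge: c → d.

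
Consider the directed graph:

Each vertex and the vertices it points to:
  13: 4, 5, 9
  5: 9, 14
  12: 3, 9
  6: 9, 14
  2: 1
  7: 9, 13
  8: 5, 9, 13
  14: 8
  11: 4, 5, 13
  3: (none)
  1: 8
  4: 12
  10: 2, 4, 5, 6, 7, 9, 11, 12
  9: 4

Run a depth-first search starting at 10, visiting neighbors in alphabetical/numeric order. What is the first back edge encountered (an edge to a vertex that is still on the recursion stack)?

12→9

DFS from 10 (visiting neighbors in alphabetical/numeric order); mark gray on enter, black on exit:
10 gray
  2 gray
    1 gray
      8 gray
        5 gray
          9 gray
            4 gray
              12 gray
                3 gray
                3 black
                12→9: 9 is gray → back edge
First back edge: 12 → 9.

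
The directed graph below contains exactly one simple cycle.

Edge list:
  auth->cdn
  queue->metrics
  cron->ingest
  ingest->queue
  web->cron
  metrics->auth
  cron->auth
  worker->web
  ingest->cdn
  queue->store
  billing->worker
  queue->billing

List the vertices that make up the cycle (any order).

DFS with gray/black marking from cron:
cron gray
  auth gray
    cdn gray
    cdn black
  auth black
  ingest gray
    queue gray
      store gray
      store black
      metrics gray
        metrics→auth: auth black — skip
      metrics black
      billing gray
        worker gray
          web gray
            web→cron: cron is gray → back edge
Back edge closes the cycle cron → ingest → queue → billing → worker → web → cron; its vertices are {web, cron, queue, ingest, worker, billing}.

web, cron, queue, ingest, worker, billing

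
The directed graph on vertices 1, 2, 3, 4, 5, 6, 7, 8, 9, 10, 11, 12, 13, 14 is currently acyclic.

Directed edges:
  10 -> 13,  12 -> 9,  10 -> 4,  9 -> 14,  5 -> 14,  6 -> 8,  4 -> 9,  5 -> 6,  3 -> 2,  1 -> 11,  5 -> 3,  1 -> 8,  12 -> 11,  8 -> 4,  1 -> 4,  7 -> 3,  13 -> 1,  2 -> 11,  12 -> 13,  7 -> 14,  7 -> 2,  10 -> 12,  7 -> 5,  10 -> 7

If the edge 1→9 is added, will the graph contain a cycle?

Adding 1→9 creates a cycle iff 9 can already reach 1.
Explore from 9: no path reaches 1. The graph stays acyclic.

No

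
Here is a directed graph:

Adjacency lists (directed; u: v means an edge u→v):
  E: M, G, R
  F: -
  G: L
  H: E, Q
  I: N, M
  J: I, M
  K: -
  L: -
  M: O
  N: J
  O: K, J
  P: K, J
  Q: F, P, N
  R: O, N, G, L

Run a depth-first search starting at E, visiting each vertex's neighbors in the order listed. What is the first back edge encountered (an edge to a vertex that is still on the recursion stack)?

DFS from E (visiting each vertex's neighbors in the order listed); mark gray on enter, black on exit:
E gray
  M gray
    O gray
      K gray
      K black
      J gray
        I gray
          N gray
            N→J: J is gray → back edge
First back edge: N → J.

N->J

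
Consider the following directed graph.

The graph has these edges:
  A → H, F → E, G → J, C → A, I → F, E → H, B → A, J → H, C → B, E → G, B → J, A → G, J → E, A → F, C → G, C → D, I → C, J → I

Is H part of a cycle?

No

H lies on a cycle iff there is a path from H back to itself.
Exploring from H, it never reaches itself; equivalently, its strongly connected component is a singleton.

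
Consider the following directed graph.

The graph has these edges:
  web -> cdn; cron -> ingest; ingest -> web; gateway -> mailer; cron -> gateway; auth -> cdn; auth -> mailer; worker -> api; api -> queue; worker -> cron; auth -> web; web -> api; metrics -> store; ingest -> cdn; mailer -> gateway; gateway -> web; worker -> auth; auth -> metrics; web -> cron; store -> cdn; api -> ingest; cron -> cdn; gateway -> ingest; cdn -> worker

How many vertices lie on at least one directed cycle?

A vertex is on a directed cycle iff it belongs to a strongly connected component of size ≥ 2 (or has a self-loop).
The vertices on cycles are {api, cdn, web, auth, cron, store, ingest, mailer, worker, gateway, metrics} — 11 in total.

11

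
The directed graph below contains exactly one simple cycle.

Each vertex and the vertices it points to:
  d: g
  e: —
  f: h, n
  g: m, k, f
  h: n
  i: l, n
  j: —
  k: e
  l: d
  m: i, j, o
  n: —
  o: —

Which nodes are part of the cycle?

DFS with gray/black marking from g:
g gray
  m gray
    i gray
      l gray
        d gray
          d→g: g is gray → back edge
Back edge closes the cycle g → m → i → l → d → g; its vertices are {d, g, i, l, m}.

d, g, i, l, m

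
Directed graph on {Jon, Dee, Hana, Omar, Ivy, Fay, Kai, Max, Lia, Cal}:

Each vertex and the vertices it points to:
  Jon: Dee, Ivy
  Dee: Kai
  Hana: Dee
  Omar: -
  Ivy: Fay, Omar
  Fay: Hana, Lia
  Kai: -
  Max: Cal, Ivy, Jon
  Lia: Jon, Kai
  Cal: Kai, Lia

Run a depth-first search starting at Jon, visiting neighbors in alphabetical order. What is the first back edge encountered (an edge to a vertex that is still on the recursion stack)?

Lia→Jon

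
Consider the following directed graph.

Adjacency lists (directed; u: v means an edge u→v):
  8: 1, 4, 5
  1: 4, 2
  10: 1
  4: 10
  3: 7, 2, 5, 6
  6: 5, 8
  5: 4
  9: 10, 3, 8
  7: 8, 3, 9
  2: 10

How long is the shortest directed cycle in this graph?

For each vertex v, BFS finds the shortest path from v back to v.
The shortest such closed walk is 7 → 3 → 7, length 2.

2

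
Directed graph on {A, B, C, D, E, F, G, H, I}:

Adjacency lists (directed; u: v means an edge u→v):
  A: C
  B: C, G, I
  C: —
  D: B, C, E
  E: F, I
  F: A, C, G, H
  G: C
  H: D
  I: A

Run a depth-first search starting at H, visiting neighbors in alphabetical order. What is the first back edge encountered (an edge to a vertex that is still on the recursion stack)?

F->H

DFS from H (visiting neighbors in alphabetical order); mark gray on enter, black on exit:
H gray
  D gray
    B gray
      C gray
      C black
      G gray
        G→C: C black — skip
      G black
      I gray
        A gray
          A→C: C black — skip
        A black
      I black
    B black
    D→C: C black — skip
    E gray
      F gray
        F→A: A black — skip
        F→C: C black — skip
        F→G: G black — skip
        F→H: H is gray → back edge
First back edge: F → H.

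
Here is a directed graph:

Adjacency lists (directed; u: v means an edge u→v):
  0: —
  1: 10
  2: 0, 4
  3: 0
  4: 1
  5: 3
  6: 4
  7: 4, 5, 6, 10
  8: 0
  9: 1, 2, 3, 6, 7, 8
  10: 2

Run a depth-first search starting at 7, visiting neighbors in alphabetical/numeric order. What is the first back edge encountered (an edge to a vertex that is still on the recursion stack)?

DFS from 7 (visiting neighbors in alphabetical/numeric order); mark gray on enter, black on exit:
7 gray
  4 gray
    1 gray
      10 gray
        2 gray
          0 gray
          0 black
          2→4: 4 is gray → back edge
First back edge: 2 → 4.

2->4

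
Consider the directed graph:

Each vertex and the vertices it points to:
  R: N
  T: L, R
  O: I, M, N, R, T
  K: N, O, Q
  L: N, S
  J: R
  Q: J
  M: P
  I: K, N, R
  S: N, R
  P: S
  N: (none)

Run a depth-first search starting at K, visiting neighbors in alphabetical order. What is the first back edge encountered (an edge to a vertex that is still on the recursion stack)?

DFS from K (visiting neighbors in alphabetical order); mark gray on enter, black on exit:
K gray
  N gray
  N black
  O gray
    I gray
      I→K: K is gray → back edge
First back edge: I → K.

I→K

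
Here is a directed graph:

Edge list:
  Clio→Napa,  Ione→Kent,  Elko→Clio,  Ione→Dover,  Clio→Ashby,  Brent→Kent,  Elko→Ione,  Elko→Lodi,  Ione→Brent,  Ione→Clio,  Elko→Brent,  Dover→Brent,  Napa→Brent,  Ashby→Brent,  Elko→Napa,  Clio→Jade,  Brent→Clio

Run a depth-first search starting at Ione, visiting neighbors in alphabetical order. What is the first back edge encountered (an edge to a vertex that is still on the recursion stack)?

DFS from Ione (visiting neighbors in alphabetical order); mark gray on enter, black on exit:
Ione gray
  Brent gray
    Clio gray
      Ashby gray
        Ashby→Brent: Brent is gray → back edge
First back edge: Ashby → Brent.

Ashby→Brent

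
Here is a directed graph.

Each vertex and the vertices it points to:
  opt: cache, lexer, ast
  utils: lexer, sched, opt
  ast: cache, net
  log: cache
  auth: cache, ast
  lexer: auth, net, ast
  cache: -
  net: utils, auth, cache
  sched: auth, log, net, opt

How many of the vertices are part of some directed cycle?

7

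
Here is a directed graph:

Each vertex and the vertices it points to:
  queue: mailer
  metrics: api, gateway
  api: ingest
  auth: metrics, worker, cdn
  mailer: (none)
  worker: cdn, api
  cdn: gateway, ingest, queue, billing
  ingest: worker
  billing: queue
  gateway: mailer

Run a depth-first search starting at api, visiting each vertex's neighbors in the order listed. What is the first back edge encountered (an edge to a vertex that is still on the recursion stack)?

DFS from api (visiting each vertex's neighbors in the order listed); mark gray on enter, black on exit:
api gray
  ingest gray
    worker gray
      cdn gray
        gateway gray
          mailer gray
          mailer black
        gateway black
        cdn→ingest: ingest is gray → back edge
First back edge: cdn → ingest.

cdn→ingest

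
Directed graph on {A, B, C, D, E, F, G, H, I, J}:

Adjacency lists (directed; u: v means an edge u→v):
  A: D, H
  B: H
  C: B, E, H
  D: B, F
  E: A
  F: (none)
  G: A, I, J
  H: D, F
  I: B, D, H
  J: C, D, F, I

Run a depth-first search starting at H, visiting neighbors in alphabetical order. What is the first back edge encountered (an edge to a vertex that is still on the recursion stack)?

B->H

DFS from H (visiting neighbors in alphabetical order); mark gray on enter, black on exit:
H gray
  D gray
    B gray
      B→H: H is gray → back edge
First back edge: B → H.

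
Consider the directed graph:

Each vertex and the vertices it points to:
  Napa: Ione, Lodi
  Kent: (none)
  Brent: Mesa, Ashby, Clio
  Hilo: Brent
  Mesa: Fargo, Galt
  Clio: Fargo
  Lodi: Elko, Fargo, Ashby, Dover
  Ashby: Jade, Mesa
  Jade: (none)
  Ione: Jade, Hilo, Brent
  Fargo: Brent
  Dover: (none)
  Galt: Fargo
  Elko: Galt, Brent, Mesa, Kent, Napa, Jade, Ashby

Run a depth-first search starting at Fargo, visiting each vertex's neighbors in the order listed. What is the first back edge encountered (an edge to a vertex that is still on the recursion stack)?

DFS from Fargo (visiting each vertex's neighbors in the order listed); mark gray on enter, black on exit:
Fargo gray
  Brent gray
    Mesa gray
      Mesa→Fargo: Fargo is gray → back edge
First back edge: Mesa → Fargo.

Mesa→Fargo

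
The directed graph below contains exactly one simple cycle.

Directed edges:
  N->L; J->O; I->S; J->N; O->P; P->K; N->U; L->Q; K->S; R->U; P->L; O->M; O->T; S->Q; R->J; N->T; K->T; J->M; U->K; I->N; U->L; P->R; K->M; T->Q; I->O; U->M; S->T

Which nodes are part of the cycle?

J, O, P, R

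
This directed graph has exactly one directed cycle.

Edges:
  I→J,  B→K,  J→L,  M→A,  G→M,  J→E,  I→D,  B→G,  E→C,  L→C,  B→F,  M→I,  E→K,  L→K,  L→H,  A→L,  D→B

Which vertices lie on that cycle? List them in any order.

B, D, G, I, M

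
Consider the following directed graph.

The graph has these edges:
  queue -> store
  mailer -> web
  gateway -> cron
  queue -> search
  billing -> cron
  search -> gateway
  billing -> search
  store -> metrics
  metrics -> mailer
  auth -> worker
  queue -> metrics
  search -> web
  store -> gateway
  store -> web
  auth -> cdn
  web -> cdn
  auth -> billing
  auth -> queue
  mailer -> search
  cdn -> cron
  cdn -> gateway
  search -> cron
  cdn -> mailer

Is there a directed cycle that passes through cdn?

cdn is on a cycle iff cdn can reach itself via ≥1 edge.
cdn → mailer → web → cdn — yes.

Yes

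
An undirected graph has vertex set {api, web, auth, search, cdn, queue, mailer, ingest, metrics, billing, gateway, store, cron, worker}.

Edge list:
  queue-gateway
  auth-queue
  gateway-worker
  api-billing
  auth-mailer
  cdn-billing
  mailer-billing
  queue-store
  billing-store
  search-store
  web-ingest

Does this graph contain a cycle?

DFS, tracking each vertex's parent; an edge to a visited non-parent vertex closes a cycle.
Start from cdn:
visit cdn (parent –)
  visit billing (parent cdn)
    visit store (parent billing)
      store–billing: parent, skip
      visit search (parent store)
        search–store: parent, skip
      visit queue (parent store)
        visit auth (parent queue)
          visit mailer (parent auth)
            mailer–billing: billing visited and ≠ parent → cycle
Cycle: billing – store – queue – auth – mailer – billing.

Yes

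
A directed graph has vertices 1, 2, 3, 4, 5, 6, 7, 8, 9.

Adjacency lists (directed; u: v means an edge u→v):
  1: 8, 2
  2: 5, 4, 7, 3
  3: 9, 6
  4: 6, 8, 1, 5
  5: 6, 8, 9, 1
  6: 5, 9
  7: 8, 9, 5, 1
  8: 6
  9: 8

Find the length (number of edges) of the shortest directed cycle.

2

For each vertex v, BFS finds the shortest path from v back to v.
The shortest such closed walk is 5 → 6 → 5, length 2.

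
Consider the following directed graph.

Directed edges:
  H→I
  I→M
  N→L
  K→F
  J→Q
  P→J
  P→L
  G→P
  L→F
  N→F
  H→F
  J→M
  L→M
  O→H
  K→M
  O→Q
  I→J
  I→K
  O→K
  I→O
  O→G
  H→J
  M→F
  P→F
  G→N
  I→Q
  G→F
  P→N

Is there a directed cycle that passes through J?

No

J lies on a cycle iff there is a path from J back to itself.
Exploring from J, it never reaches itself; equivalently, its strongly connected component is a singleton.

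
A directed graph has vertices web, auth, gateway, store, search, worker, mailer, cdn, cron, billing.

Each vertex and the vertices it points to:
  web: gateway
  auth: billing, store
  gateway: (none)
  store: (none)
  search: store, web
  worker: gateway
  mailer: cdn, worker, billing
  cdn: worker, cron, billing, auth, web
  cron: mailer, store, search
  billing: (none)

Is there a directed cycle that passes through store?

No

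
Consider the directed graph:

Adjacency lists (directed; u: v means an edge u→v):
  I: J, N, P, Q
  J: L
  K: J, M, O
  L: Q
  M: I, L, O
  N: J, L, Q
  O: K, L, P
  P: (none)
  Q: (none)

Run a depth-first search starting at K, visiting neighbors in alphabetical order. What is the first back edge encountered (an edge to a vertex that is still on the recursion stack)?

O→K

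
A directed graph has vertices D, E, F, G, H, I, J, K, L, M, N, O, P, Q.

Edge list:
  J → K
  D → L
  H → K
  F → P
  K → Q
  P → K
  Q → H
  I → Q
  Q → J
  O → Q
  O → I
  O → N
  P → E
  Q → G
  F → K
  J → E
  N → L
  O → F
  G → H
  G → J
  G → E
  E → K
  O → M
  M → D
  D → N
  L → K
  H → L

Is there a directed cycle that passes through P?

No

P lies on a cycle iff there is a path from P back to itself.
Exploring from P, it never reaches itself; equivalently, its strongly connected component is a singleton.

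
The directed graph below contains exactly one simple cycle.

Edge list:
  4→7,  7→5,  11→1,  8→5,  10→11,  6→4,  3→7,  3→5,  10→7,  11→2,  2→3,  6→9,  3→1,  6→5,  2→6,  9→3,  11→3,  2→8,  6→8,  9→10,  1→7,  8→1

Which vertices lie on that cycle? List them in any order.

2, 6, 9, 10, 11

DFS with gray/black marking from 10:
10 gray
  7 gray
    5 gray
    5 black
  7 black
  11 gray
    2 gray
      6 gray
        9 gray
          9→10: 10 is gray → back edge
Back edge closes the cycle 10 → 11 → 2 → 6 → 9 → 10; its vertices are {2, 6, 9, 10, 11}.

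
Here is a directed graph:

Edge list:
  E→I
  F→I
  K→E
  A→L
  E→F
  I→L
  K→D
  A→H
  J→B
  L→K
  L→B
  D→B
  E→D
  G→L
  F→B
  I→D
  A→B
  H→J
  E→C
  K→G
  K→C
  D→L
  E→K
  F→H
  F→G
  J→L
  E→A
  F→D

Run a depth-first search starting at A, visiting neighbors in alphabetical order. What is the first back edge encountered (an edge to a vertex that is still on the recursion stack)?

D→L

DFS from A (visiting neighbors in alphabetical order); mark gray on enter, black on exit:
A gray
  B gray
  B black
  H gray
    J gray
      J→B: B black — skip
      L gray
        L→B: B black — skip
        K gray
          C gray
          C black
          D gray
            D→B: B black — skip
            D→L: L is gray → back edge
First back edge: D → L.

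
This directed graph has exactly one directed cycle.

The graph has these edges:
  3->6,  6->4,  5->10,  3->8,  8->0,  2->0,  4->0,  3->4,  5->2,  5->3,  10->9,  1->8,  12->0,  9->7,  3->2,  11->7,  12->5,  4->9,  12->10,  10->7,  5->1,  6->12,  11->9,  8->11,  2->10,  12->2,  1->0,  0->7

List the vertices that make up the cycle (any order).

3, 5, 6, 12

DFS with gray/black marking from 12:
12 gray
  5 gray
    3 gray
      6 gray
        6→12: 12 is gray → back edge
Back edge closes the cycle 12 → 5 → 3 → 6 → 12; its vertices are {3, 5, 6, 12}.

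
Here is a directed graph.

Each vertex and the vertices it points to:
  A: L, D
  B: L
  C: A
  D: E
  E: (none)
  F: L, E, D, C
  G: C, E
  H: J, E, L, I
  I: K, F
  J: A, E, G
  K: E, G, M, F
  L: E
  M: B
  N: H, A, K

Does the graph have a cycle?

No

DFS with white/gray/black marking, starting from K:
K gray
  E gray
  E black
  G gray
    C gray
      A gray
        L gray
          L→E: E black — skip
        L black
        D gray
          D→E: E black — skip
        D black
      A black
    C black
    G→E: E black — skip
  G black
  M gray
    B gray
      B→L: L black — skip
    B black
  M black
  F gray
    F→L: L black — skip
    F→E: E black — skip
    F→D: D black — skip
    F→C: C black — skip
  F black
K black
H gray
  J gray
    J→A: A black — skip
    J→E: E black — skip
    J→G: G black — skip
  J black
  H→E: E black — skip
  H→L: L black — skip
  I gray
    I→K: K black — skip
    I→F: F black — skip
  I black
H black
N gray
  N→H: H black — skip
  N→A: A black — skip
  N→K: K black — skip
N black
Every edge goes to a white or black vertex — no back edge, so the graph is acyclic.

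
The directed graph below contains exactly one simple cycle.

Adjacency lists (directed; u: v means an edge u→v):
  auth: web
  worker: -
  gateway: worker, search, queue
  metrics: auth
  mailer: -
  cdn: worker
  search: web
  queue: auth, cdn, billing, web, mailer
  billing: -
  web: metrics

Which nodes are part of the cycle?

DFS with gray/black marking from auth:
auth gray
  web gray
    metrics gray
      metrics→auth: auth is gray → back edge
Back edge closes the cycle auth → web → metrics → auth; its vertices are {web, auth, metrics}.

web, auth, metrics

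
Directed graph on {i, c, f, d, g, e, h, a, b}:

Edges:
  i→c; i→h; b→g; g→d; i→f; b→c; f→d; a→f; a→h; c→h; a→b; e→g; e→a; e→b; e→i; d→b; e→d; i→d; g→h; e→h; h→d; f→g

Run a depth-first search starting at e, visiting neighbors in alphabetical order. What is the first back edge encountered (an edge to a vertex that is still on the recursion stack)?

DFS from e (visiting neighbors in alphabetical order); mark gray on enter, black on exit:
e gray
  a gray
    b gray
      c gray
        h gray
          d gray
            d→b: b is gray → back edge
First back edge: d → b.

d->b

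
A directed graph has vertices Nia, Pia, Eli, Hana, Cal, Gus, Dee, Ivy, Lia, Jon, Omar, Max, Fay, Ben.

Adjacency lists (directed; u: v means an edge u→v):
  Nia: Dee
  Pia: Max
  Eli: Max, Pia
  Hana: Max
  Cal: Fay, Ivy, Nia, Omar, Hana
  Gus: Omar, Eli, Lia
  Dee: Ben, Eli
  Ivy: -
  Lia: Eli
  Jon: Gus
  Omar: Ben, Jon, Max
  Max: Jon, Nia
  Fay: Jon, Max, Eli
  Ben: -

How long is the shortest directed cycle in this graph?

3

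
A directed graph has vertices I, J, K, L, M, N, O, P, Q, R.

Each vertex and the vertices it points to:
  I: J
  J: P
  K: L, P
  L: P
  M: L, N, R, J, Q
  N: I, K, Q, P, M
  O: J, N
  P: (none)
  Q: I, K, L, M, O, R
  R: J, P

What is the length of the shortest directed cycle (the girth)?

2

For each vertex v, BFS finds the shortest path from v back to v.
The shortest such closed walk is Q → M → Q, length 2.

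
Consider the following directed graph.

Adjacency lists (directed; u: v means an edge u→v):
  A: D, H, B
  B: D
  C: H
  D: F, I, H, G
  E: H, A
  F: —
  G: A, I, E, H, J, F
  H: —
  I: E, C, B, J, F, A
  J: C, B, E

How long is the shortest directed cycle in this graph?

For each vertex v, BFS finds the shortest path from v back to v.
The shortest such closed walk is D → I → B → D, length 3.

3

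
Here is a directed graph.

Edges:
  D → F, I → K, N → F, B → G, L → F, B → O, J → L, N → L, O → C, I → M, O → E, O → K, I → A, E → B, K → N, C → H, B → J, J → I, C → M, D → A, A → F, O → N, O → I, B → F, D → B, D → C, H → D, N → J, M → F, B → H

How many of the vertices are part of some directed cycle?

A vertex is on a directed cycle iff it belongs to a strongly connected component of size ≥ 2 (or has a self-loop).
The vertices on cycles are {B, C, D, E, H, I, J, K, N, O} — 10 in total.

10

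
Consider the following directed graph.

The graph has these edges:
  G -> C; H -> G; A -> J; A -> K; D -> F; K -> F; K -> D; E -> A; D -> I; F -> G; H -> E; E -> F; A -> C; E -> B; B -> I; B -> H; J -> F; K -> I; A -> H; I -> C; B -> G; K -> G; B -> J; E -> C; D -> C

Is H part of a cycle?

Yes

H is on a cycle iff H can reach itself via ≥1 edge.
H → E → A → H — yes.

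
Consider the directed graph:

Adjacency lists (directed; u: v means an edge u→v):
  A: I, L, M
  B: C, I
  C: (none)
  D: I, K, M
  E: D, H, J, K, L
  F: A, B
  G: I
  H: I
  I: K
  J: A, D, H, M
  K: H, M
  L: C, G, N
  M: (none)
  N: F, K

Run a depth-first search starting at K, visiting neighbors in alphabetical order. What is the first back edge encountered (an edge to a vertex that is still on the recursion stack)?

I→K

DFS from K (visiting neighbors in alphabetical order); mark gray on enter, black on exit:
K gray
  H gray
    I gray
      I→K: K is gray → back edge
First back edge: I → K.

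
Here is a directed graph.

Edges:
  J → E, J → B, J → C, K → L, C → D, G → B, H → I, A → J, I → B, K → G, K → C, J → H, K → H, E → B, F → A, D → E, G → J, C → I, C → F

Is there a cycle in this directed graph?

Yes

DFS with white/gray/black marking, starting from C:
C gray
  D gray
    E gray
      B gray
      B black
    E black
  D black
  F gray
    A gray
      J gray
        J→E: E black — skip
        J→B: B black — skip
        J→C: C is gray → back edge
Back edge found, so a cycle exists: C → F → A → J → C.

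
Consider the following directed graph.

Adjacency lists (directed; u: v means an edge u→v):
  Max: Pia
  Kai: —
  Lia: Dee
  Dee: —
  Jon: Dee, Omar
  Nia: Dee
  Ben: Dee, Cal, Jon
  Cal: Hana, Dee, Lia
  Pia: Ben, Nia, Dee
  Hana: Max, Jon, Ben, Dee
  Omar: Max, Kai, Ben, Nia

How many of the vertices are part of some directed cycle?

A vertex is on a directed cycle iff it belongs to a strongly connected component of size ≥ 2 (or has a self-loop).
The vertices on cycles are {Ben, Cal, Jon, Max, Pia, Hana, Omar} — 7 in total.

7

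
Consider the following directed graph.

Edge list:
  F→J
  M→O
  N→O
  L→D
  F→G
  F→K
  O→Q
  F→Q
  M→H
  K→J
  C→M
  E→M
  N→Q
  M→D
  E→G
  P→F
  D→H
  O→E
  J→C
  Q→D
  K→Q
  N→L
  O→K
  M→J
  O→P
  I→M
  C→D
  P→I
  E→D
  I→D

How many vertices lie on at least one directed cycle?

9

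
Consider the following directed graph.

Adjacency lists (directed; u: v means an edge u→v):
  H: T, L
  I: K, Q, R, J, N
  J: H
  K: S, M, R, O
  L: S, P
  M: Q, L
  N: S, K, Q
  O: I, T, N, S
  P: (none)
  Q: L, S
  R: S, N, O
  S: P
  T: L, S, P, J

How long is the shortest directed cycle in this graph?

For each vertex v, BFS finds the shortest path from v back to v.
The shortest such closed walk is I → R → O → I, length 3.

3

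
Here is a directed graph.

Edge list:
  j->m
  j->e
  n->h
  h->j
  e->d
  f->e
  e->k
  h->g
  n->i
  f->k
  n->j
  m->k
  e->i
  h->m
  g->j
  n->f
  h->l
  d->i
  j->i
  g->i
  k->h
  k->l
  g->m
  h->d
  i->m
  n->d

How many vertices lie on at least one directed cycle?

8

A vertex is on a directed cycle iff it belongs to a strongly connected component of size ≥ 2 (or has a self-loop).
The vertices on cycles are {d, e, g, h, i, j, k, m} — 8 in total.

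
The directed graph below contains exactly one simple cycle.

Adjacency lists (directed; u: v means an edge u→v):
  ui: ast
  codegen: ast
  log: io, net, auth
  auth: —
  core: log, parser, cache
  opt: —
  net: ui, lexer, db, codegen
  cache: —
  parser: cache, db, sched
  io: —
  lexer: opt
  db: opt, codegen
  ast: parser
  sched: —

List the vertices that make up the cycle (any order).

db, ast, parser, codegen

DFS with gray/black marking from parser:
parser gray
  cache gray
  cache black
  db gray
    opt gray
    opt black
    codegen gray
      ast gray
        ast→parser: parser is gray → back edge
Back edge closes the cycle parser → db → codegen → ast → parser; its vertices are {db, ast, parser, codegen}.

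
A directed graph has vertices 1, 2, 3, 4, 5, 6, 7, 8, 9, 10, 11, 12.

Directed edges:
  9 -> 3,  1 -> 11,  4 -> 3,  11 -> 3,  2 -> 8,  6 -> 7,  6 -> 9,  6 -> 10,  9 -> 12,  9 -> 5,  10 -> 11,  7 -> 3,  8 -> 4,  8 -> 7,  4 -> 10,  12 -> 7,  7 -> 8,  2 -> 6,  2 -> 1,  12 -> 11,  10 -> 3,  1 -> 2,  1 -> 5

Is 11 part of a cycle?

No

11 lies on a cycle iff there is a path from 11 back to itself.
Exploring from 11, it never reaches itself; equivalently, its strongly connected component is a singleton.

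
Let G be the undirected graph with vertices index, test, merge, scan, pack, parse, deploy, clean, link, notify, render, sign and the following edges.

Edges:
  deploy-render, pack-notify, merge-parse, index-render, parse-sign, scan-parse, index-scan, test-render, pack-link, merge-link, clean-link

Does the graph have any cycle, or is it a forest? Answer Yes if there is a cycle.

DFS, tracking each vertex's parent; an edge to a visited non-parent vertex closes a cycle.
Start from scan:
visit scan (parent –)
  visit index (parent scan)
    visit render (parent index)
      visit deploy (parent render)
        deploy–render: parent, skip
      visit test (parent render)
        test–render: parent, skip
      render–index: parent, skip
    index–scan: parent, skip
  visit parse (parent scan)
    visit sign (parent parse)
      sign–parse: parent, skip
    parse–scan: parent, skip
    visit merge (parent parse)
      visit link (parent merge)
        link–merge: parent, skip
        visit clean (parent link)
          clean–link: parent, skip
        visit pack (parent link)
          pack–link: parent, skip
          visit notify (parent pack)
            notify–pack: parent, skip
      merge–parse: parent, skip
No non-parent visited neighbor found — the graph is a forest.

No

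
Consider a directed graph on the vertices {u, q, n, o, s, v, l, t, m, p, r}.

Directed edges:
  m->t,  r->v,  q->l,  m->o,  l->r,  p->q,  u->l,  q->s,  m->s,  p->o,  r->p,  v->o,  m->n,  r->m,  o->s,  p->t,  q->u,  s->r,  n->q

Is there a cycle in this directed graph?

Yes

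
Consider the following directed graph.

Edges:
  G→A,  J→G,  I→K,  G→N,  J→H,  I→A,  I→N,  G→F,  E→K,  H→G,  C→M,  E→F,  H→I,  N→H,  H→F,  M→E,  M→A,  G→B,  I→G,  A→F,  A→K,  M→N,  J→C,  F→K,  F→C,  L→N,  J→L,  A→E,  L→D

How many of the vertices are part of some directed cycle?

9

A vertex is on a directed cycle iff it belongs to a strongly connected component of size ≥ 2 (or has a self-loop).
The vertices on cycles are {A, C, E, F, G, H, I, M, N} — 9 in total.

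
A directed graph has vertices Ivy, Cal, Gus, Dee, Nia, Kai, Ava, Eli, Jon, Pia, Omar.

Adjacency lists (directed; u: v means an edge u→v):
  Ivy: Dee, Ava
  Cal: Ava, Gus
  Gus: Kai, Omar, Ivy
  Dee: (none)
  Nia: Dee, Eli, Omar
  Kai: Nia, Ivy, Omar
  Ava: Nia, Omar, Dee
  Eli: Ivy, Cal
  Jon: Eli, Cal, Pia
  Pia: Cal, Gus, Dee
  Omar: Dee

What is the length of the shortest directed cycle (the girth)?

4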